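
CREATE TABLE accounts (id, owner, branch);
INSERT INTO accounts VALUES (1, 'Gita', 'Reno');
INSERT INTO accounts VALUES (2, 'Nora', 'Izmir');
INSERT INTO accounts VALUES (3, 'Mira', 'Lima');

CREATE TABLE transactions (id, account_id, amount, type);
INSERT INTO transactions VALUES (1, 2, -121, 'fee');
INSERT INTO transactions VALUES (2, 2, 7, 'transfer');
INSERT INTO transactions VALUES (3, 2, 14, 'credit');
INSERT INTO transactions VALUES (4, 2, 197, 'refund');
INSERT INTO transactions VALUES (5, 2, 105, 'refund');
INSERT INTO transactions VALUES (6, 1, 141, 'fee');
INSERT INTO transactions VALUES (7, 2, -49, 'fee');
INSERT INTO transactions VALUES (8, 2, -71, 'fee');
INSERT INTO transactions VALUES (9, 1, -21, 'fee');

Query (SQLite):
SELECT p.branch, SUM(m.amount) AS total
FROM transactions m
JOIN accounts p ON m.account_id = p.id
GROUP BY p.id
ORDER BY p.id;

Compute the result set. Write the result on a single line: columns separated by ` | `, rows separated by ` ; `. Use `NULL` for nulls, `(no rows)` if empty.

Reno | 120 ; Izmir | 82

Join each transactions row to its accounts via account_id.
Group joined rows by accounts.id; compute SUM(m.amount) per group.
  1: ids {6, 9} → SUM(m.amount)=120
  2: ids {1, 2, 3, 4, 5, 7, 8} → SUM(m.amount)=82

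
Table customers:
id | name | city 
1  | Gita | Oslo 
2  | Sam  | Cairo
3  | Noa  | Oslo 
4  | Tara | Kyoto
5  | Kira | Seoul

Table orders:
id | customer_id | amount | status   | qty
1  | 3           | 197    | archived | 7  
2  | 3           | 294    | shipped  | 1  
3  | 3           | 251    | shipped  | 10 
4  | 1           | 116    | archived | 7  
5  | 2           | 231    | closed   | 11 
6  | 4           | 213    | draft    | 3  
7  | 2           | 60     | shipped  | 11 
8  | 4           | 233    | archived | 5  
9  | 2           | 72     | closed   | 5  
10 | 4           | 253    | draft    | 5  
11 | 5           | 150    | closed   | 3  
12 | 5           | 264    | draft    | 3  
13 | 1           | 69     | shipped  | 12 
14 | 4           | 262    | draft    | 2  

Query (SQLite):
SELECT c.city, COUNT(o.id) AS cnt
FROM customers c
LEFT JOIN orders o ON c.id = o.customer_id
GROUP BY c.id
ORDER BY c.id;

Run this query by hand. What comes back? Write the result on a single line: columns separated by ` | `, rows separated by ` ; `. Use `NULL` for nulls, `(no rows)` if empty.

Oslo | 2 ; Cairo | 3 ; Oslo | 3 ; Kyoto | 4 ; Seoul | 2

LEFT JOIN keeps every customers row; unmatched ones get NULL for orders columns.
Group by customers.id and compute COUNT(o.id). COUNT(col) of an all-NULL group is 0.
  1: ids {4, 13} → COUNT(o.id)=2
  2: ids {5, 7, 9} → COUNT(o.id)=3
  3: ids {1, 2, 3} → COUNT(o.id)=3
  4: ids {6, 8, 10, 14} → COUNT(o.id)=4
  5: ids {11, 12} → COUNT(o.id)=2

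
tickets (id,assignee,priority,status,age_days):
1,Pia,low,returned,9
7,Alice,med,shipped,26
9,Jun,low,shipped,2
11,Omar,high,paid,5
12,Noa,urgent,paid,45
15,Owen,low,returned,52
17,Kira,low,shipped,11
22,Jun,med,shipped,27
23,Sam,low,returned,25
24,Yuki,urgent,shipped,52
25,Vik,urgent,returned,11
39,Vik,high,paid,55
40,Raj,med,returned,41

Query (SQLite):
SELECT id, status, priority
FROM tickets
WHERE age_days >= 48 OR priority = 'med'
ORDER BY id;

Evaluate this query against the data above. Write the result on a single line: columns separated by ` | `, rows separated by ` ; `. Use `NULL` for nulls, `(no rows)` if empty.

age_days >= 48: ids {15, 24, 39}
priority = 'med': ids {7, 22, 40}
Combine with OR.

7 | shipped | med ; 15 | returned | low ; 22 | shipped | med ; 24 | shipped | urgent ; 39 | paid | high ; 40 | returned | med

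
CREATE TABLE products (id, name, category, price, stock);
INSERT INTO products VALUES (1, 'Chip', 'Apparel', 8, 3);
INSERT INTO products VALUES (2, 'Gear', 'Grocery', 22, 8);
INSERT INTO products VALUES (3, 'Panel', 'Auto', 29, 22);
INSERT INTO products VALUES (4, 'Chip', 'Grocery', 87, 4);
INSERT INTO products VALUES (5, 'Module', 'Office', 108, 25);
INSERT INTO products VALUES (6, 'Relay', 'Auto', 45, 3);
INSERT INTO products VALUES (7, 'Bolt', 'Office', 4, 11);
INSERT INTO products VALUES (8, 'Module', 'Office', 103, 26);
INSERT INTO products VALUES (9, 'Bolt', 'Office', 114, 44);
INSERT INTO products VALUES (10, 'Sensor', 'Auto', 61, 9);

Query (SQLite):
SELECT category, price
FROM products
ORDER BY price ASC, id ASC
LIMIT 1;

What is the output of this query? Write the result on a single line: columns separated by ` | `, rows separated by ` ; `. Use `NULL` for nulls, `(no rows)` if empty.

Office | 4

Sort by price asc, tiebreak id asc: (4, id=7), (8, id=1), (22, id=2), (29, id=3) …. Take first 1.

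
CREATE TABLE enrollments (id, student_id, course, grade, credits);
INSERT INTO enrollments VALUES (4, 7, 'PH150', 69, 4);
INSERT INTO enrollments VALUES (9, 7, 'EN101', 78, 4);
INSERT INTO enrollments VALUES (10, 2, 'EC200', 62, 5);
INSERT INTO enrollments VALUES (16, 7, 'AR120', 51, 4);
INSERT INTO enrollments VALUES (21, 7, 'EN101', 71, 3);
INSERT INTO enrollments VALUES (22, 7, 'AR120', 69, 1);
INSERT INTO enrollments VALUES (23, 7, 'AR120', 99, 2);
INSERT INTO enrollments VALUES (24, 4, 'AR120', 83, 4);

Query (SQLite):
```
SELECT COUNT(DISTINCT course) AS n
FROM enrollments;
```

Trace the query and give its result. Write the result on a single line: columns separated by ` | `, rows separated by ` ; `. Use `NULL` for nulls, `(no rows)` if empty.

Count distinct non-NULL course values.

4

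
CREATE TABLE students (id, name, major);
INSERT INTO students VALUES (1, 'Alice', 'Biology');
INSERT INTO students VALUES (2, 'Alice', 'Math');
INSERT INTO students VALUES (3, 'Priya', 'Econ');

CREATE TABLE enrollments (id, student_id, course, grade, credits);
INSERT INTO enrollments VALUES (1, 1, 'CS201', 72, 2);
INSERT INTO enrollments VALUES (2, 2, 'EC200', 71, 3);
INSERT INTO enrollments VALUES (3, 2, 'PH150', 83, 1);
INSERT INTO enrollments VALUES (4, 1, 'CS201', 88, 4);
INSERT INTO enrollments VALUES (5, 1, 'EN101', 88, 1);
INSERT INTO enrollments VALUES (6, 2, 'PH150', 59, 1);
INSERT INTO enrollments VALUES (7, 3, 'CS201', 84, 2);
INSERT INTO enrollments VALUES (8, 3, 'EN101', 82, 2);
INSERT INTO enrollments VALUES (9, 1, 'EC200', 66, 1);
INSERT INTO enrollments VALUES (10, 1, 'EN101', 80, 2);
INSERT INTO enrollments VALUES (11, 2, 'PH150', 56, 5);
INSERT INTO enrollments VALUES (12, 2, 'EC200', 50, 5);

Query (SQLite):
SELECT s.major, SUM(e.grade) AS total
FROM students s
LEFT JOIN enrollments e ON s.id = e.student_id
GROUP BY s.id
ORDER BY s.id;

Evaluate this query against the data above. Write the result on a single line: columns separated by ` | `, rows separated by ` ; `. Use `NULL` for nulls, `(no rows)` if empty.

Biology | 394 ; Math | 319 ; Econ | 166

LEFT JOIN keeps every students row; unmatched ones get NULL for enrollments columns.
Group by students.id and compute SUM(e.grade). SUM over an all-NULL group is NULL.
  1: ids {1, 4, 5, 9, 10} → SUM(e.grade)=394
  2: ids {2, 3, 6, 11, 12} → SUM(e.grade)=319
  3: ids {7, 8} → SUM(e.grade)=166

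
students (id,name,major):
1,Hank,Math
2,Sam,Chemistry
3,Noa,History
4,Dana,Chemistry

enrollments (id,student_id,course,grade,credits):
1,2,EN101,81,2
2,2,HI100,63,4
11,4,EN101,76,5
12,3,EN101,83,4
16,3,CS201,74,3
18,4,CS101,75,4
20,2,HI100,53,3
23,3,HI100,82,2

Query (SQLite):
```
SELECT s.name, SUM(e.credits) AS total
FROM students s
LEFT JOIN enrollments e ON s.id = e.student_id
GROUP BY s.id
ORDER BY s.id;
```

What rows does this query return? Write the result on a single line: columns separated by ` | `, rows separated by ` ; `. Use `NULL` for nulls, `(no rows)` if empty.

Hank | NULL ; Sam | 9 ; Noa | 9 ; Dana | 9

LEFT JOIN keeps every students row; unmatched ones get NULL for enrollments columns.
Group by students.id and compute SUM(e.credits). SUM over an all-NULL group is NULL.
  1: ids {—} → SUM(e.credits)=NULL
  2: ids {1, 2, 20} → SUM(e.credits)=9
  3: ids {12, 16, 23} → SUM(e.credits)=9
  4: ids {11, 18} → SUM(e.credits)=9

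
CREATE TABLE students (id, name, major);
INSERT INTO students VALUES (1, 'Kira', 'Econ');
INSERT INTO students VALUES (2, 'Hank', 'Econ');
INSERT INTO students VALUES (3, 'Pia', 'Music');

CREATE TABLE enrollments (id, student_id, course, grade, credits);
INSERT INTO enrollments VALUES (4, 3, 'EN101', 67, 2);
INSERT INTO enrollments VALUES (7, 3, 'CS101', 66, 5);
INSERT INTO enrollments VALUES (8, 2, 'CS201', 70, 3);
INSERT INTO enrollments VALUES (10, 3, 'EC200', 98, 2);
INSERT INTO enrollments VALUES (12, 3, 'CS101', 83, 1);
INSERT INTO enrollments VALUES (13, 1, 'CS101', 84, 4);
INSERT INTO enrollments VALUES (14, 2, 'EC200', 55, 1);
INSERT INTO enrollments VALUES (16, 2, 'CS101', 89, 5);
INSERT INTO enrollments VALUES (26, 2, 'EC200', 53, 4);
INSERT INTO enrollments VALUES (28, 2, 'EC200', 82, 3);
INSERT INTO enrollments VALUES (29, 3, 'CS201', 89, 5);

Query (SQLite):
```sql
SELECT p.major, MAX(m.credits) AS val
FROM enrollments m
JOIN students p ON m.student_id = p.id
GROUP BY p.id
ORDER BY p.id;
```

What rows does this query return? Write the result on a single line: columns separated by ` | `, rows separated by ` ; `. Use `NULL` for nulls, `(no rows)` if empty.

Join each enrollments row to its students via student_id.
Group joined rows by students.id; compute MAX(m.credits) per group.
  1: ids {13} → MAX(m.credits)=4
  2: ids {8, 14, 16, 26, 28} → MAX(m.credits)=5
  3: ids {4, 7, 10, 12, 29} → MAX(m.credits)=5

Econ | 4 ; Econ | 5 ; Music | 5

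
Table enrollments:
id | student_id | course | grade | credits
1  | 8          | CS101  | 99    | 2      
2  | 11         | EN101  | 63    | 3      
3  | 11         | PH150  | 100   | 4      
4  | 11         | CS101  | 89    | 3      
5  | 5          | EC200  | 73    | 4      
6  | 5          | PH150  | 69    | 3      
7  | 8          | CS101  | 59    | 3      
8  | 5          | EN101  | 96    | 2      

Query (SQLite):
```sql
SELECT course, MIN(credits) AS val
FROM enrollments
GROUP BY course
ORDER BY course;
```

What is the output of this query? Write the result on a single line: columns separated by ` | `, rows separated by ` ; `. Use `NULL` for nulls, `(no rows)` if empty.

CS101 | 2 ; EC200 | 4 ; EN101 | 2 ; PH150 | 3

Partition enrollments by course; compute MIN(credits) within each group.
  CS101: ids {1, 4, 7} → MIN(credits)=2
  EC200: ids {5} → MIN(credits)=4
  EN101: ids {2, 8} → MIN(credits)=2
  PH150: ids {3, 6} → MIN(credits)=3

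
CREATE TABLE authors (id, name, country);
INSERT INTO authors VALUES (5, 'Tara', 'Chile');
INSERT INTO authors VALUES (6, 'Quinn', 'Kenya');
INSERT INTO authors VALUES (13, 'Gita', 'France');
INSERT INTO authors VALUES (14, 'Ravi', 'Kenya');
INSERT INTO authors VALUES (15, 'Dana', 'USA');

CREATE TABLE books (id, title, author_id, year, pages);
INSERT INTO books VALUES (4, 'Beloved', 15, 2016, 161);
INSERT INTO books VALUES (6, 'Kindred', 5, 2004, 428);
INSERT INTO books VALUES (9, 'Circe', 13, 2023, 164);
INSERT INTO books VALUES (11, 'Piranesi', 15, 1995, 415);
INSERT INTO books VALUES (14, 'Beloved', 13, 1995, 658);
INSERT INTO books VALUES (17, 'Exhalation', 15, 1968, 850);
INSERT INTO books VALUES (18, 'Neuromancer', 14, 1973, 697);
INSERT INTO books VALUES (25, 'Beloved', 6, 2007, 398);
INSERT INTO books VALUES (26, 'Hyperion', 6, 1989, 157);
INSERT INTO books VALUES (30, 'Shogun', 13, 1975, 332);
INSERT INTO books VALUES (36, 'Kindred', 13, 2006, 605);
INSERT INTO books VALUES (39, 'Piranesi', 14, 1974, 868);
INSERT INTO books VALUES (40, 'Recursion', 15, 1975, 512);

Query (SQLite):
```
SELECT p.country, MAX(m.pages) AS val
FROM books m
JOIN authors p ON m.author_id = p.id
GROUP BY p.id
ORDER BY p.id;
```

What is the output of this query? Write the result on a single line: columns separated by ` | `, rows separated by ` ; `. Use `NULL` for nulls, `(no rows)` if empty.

Chile | 428 ; Kenya | 398 ; France | 658 ; Kenya | 868 ; USA | 850

Join each books row to its authors via author_id.
Group joined rows by authors.id; compute MAX(m.pages) per group.
  5: ids {6} → MAX(m.pages)=428
  6: ids {25, 26} → MAX(m.pages)=398
  13: ids {9, 14, 30, 36} → MAX(m.pages)=658
  14: ids {18, 39} → MAX(m.pages)=868
  15: ids {4, 11, 17, 40} → MAX(m.pages)=850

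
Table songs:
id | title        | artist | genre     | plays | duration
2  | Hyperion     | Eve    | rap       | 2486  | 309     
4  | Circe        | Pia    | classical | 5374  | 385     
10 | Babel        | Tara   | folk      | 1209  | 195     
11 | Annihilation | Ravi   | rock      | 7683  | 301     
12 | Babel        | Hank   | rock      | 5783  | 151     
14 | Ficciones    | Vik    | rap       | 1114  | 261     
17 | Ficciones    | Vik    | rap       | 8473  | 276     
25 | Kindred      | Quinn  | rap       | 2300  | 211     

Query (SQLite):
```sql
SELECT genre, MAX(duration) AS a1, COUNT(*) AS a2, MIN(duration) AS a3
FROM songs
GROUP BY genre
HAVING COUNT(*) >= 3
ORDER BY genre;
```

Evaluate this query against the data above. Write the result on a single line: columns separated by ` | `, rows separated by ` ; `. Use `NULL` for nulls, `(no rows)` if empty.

Group songs by genre.
Per group compute: MAX(duration), COUNT(*), MIN(duration).
HAVING: drop groups with fewer than 3 rows.
  classical: ids {4} → MAX(duration)=385, COUNT(*)=1, MIN(duration)=385
  folk: ids {10} → MAX(duration)=195, COUNT(*)=1, MIN(duration)=195
  rap: ids {2, 14, 17, 25} → MAX(duration)=309, COUNT(*)=4, MIN(duration)=211
  rock: ids {11, 12} → MAX(duration)=301, COUNT(*)=2, MIN(duration)=151

rap | 309 | 4 | 211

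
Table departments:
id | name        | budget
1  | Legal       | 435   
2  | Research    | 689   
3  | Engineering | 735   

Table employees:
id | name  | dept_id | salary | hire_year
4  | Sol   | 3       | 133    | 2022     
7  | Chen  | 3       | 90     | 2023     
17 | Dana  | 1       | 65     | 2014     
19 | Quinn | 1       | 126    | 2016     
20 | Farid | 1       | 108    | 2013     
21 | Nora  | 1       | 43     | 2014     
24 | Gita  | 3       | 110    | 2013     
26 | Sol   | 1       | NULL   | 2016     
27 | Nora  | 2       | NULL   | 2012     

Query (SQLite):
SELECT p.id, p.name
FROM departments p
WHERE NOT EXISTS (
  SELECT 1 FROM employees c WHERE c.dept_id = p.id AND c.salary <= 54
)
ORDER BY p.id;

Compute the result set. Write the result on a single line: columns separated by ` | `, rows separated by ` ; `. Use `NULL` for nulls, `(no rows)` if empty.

For each departments row, check whether any employees with matching dept_id has salary <= 54.
Keep rows where that is false.

2 | Research ; 3 | Engineering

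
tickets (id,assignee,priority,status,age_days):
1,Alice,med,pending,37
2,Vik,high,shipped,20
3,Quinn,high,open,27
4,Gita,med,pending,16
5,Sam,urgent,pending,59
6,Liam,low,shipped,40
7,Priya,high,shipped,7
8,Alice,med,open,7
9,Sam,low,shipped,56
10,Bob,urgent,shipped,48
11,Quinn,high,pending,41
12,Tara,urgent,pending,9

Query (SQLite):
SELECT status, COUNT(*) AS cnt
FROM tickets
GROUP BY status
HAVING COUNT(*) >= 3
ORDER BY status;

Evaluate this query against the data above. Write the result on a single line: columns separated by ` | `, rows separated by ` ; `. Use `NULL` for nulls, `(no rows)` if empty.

pending | 5 ; shipped | 5

Partition tickets by status; compute COUNT(*) within each group.
HAVING: keep groups with count ≥ 3.
  open: ids {3, 8} → COUNT(*)=2
  pending: ids {1, 4, 5, 11, 12} → COUNT(*)=5
  shipped: ids {2, 6, 7, 9, 10} → COUNT(*)=5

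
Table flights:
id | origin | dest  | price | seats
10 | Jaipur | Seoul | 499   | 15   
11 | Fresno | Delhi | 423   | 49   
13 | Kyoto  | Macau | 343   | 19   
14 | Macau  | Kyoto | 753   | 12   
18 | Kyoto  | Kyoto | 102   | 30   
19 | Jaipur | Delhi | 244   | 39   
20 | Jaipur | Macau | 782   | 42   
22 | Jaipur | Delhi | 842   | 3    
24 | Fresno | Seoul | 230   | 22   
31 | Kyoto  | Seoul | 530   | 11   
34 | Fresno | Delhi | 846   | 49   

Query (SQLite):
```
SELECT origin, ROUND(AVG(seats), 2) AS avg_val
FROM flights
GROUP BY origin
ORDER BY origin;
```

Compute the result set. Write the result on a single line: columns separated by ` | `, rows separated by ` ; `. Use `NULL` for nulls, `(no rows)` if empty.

Fresno | 40 ; Jaipur | 24.75 ; Kyoto | 20 ; Macau | 12

Partition flights by origin; compute ROUND(AVG(seats), 2) within each group.
  Fresno: ids {11, 24, 34} → ROUND(AVG(seats), 2)=40
  Jaipur: ids {10, 19, 20, 22} → ROUND(AVG(seats), 2)=24.75
  Kyoto: ids {13, 18, 31} → ROUND(AVG(seats), 2)=20
  Macau: ids {14} → ROUND(AVG(seats), 2)=12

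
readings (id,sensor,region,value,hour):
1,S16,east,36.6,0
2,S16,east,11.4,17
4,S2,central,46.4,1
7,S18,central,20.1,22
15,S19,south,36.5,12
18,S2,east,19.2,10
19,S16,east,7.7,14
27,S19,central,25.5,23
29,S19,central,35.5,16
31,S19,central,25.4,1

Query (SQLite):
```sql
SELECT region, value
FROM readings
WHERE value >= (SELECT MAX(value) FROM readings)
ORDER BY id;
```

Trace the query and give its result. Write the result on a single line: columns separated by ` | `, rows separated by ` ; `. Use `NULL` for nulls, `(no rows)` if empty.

central | 46.4

Scalar subquery: MAX(value) over all readings rows = 46.4.
Keep rows where value >= that value.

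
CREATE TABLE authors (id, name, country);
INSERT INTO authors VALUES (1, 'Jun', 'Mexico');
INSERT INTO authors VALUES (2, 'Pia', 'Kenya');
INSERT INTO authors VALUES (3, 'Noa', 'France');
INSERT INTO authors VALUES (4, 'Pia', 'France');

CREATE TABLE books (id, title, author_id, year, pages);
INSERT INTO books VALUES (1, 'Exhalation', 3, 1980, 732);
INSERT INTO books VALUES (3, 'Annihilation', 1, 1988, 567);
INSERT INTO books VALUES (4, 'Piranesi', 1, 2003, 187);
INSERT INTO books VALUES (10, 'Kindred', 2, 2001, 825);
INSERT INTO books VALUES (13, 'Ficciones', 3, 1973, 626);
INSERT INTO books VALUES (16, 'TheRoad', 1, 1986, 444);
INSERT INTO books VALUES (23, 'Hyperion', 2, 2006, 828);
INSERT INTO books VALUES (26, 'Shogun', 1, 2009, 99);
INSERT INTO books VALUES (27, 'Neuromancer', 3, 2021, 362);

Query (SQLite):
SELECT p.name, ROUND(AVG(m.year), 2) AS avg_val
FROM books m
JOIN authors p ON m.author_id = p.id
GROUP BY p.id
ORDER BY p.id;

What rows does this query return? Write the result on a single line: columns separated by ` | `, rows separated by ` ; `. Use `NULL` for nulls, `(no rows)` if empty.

Jun | 1996.5 ; Pia | 2003.5 ; Noa | 1991.33

Join each books row to its authors via author_id.
Group joined rows by authors.id; compute ROUND(AVG(m.year), 2) per group.
  1: ids {3, 4, 16, 26} → ROUND(AVG(m.year), 2)=1996.5
  2: ids {10, 23} → ROUND(AVG(m.year), 2)=2003.5
  3: ids {1, 13, 27} → ROUND(AVG(m.year), 2)=1991.33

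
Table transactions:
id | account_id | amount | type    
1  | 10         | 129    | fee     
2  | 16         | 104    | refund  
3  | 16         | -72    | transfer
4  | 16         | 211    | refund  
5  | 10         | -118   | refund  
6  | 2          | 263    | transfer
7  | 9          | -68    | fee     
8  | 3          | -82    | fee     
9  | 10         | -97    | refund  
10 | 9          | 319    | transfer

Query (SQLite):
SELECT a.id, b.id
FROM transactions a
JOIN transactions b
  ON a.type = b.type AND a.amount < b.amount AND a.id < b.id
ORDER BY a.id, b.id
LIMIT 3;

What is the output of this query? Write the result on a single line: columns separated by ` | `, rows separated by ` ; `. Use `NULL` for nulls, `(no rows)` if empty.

Pairs (a,b) with same type, a.amount < b.amount, a.id < b.id.
type groups: fee:{1,7,8} refund:{2,4,5,9} transfer:{3,6,10}
Ordered by (a.id, b.id); first 3.

2 | 4 ; 3 | 6 ; 3 | 10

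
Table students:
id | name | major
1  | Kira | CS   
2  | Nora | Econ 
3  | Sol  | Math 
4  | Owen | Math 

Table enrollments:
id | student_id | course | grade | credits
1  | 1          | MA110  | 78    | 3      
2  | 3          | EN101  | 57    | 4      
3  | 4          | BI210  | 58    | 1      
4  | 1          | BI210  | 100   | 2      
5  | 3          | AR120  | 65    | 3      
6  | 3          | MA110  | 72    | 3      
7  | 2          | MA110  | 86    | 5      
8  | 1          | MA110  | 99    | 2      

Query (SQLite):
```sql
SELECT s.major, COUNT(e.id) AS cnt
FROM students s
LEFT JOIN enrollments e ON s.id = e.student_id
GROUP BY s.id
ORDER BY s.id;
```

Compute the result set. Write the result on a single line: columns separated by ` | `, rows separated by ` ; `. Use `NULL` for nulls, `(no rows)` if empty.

CS | 3 ; Econ | 1 ; Math | 3 ; Math | 1

LEFT JOIN keeps every students row; unmatched ones get NULL for enrollments columns.
Group by students.id and compute COUNT(e.id). COUNT(col) of an all-NULL group is 0.
  1: ids {1, 4, 8} → COUNT(e.id)=3
  2: ids {7} → COUNT(e.id)=1
  3: ids {2, 5, 6} → COUNT(e.id)=3
  4: ids {3} → COUNT(e.id)=1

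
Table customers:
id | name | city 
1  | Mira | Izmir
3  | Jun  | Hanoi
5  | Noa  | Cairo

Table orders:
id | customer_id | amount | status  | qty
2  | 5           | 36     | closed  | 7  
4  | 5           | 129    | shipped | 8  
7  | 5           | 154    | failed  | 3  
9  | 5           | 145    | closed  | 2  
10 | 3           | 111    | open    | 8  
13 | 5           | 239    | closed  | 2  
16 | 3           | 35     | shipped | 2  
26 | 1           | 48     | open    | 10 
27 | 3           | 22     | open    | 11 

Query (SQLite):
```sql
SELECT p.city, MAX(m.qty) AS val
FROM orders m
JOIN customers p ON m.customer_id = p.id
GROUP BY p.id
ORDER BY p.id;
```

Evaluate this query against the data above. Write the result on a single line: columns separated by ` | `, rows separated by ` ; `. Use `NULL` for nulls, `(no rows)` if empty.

Izmir | 10 ; Hanoi | 11 ; Cairo | 8

Join each orders row to its customers via customer_id.
Group joined rows by customers.id; compute MAX(m.qty) per group.
  1: ids {26} → MAX(m.qty)=10
  3: ids {10, 16, 27} → MAX(m.qty)=11
  5: ids {2, 4, 7, 9, 13} → MAX(m.qty)=8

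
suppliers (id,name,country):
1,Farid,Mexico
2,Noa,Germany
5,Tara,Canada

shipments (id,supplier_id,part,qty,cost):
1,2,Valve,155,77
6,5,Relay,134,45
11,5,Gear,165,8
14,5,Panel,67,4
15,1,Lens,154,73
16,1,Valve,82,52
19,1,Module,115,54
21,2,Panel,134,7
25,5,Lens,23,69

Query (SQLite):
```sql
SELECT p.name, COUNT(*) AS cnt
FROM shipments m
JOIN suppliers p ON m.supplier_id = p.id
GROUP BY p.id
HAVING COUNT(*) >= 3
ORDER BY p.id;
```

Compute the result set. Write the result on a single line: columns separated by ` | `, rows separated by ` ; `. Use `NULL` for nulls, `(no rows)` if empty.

Farid | 3 ; Tara | 4

Join each shipments row to its suppliers via supplier_id.
Group joined rows by suppliers.id; compute COUNT(*) per group.
HAVING: keep groups with count ≥ 3.
  1: ids {15, 16, 19} → COUNT(*)=3
  2: ids {1, 21} → COUNT(*)=2
  5: ids {6, 11, 14, 25} → COUNT(*)=4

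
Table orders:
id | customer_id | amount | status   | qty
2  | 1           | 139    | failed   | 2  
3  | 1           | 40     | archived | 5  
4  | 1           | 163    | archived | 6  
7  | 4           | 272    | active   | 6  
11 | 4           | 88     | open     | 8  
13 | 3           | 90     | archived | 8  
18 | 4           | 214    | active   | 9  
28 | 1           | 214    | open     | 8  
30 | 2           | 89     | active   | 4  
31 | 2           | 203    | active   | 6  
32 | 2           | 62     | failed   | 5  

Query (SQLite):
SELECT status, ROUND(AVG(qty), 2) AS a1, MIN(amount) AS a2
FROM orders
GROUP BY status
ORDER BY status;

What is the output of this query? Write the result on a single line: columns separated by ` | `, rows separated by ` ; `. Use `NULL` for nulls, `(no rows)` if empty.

Group orders by status.
Per group compute: ROUND(AVG(qty), 2), MIN(amount).
  active: ids {7, 18, 30, 31} → ROUND(AVG(qty), 2)=6.25, MIN(amount)=89
  archived: ids {3, 4, 13} → ROUND(AVG(qty), 2)=6.33, MIN(amount)=40
  failed: ids {2, 32} → ROUND(AVG(qty), 2)=3.5, MIN(amount)=62
  open: ids {11, 28} → ROUND(AVG(qty), 2)=8, MIN(amount)=88

active | 6.25 | 89 ; archived | 6.33 | 40 ; failed | 3.5 | 62 ; open | 8 | 88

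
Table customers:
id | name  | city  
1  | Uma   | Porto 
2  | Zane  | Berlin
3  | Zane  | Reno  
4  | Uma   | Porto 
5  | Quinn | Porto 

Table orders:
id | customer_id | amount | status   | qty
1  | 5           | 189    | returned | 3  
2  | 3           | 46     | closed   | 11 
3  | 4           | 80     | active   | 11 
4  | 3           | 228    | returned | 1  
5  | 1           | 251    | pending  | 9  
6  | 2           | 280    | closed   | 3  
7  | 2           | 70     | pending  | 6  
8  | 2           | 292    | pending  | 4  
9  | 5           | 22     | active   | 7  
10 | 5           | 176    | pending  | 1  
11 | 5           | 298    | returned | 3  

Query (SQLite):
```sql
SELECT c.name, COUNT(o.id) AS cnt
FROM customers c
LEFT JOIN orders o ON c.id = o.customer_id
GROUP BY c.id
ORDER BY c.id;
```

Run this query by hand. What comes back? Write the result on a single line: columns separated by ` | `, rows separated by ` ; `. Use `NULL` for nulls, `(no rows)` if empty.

Uma | 1 ; Zane | 3 ; Zane | 2 ; Uma | 1 ; Quinn | 4

LEFT JOIN keeps every customers row; unmatched ones get NULL for orders columns.
Group by customers.id and compute COUNT(o.id). COUNT(col) of an all-NULL group is 0.
  1: ids {5} → COUNT(o.id)=1
  2: ids {6, 7, 8} → COUNT(o.id)=3
  3: ids {2, 4} → COUNT(o.id)=2
  4: ids {3} → COUNT(o.id)=1
  5: ids {1, 9, 10, 11} → COUNT(o.id)=4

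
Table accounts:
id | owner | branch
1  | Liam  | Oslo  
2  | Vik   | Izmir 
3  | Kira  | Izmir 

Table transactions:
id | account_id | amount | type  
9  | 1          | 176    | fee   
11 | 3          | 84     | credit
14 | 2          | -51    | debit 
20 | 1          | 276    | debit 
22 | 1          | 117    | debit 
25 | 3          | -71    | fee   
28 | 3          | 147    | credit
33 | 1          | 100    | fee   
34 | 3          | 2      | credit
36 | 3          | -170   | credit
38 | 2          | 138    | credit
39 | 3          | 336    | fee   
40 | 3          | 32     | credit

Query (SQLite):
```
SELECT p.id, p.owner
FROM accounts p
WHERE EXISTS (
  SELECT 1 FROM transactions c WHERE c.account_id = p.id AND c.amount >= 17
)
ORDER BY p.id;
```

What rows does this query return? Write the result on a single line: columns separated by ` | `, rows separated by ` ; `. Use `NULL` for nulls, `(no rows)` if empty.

For each accounts row, check whether any transactions with matching account_id has amount >= 17.
Keep rows where that is true.

1 | Liam ; 2 | Vik ; 3 | Kira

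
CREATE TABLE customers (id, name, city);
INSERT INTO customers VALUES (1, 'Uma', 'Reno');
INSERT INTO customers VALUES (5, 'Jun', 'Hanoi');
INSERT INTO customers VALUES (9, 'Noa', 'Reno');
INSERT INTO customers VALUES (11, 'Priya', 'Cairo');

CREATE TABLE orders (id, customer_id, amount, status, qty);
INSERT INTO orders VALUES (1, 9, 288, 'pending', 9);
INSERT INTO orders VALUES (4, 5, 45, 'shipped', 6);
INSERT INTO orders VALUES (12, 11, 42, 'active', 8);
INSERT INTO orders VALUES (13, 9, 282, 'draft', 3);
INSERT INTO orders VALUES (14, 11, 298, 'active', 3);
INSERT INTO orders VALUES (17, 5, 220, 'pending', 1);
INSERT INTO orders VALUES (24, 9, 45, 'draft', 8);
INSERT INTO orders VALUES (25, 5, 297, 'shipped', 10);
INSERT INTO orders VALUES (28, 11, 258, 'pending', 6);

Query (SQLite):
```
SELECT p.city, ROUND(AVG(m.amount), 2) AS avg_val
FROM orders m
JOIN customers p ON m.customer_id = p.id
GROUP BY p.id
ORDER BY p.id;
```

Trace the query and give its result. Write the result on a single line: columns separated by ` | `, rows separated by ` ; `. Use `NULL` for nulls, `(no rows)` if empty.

Hanoi | 187.33 ; Reno | 205 ; Cairo | 199.33

Join each orders row to its customers via customer_id.
Group joined rows by customers.id; compute ROUND(AVG(m.amount), 2) per group.
  5: ids {4, 17, 25} → ROUND(AVG(m.amount), 2)=187.33
  9: ids {1, 13, 24} → ROUND(AVG(m.amount), 2)=205
  11: ids {12, 14, 28} → ROUND(AVG(m.amount), 2)=199.33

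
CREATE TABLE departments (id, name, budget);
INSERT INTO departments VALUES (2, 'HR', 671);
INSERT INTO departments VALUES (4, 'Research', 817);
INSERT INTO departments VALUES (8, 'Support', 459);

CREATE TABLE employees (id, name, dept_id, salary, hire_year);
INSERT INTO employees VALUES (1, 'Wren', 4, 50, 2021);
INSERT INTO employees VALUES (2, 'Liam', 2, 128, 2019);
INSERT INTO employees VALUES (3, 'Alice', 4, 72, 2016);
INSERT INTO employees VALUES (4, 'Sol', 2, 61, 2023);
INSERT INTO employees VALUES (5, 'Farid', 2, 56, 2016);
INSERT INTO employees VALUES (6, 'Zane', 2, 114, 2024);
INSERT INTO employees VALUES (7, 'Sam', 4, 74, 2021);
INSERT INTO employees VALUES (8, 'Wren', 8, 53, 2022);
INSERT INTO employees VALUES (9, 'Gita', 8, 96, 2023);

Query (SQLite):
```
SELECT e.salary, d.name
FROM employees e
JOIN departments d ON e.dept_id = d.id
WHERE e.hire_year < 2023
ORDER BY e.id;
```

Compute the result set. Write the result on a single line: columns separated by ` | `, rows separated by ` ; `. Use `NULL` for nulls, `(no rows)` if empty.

50 | Research ; 128 | HR ; 72 | Research ; 56 | HR ; 74 | Research ; 53 | Support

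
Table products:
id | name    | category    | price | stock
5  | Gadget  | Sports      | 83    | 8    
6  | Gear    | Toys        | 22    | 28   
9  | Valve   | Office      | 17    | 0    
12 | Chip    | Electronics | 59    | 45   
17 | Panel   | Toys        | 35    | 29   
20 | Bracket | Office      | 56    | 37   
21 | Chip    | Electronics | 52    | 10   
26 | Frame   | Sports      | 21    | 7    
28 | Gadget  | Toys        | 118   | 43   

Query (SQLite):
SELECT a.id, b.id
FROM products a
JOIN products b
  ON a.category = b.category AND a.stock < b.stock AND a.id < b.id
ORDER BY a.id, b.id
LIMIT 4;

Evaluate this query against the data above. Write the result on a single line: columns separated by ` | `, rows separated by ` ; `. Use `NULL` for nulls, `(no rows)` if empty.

Pairs (a,b) with same category, a.stock < b.stock, a.id < b.id.
category groups: Electronics:{12,21} Office:{9,20} Sports:{5,26} Toys:{6,17,28}
Ordered by (a.id, b.id); first 4.

6 | 17 ; 6 | 28 ; 9 | 20 ; 17 | 28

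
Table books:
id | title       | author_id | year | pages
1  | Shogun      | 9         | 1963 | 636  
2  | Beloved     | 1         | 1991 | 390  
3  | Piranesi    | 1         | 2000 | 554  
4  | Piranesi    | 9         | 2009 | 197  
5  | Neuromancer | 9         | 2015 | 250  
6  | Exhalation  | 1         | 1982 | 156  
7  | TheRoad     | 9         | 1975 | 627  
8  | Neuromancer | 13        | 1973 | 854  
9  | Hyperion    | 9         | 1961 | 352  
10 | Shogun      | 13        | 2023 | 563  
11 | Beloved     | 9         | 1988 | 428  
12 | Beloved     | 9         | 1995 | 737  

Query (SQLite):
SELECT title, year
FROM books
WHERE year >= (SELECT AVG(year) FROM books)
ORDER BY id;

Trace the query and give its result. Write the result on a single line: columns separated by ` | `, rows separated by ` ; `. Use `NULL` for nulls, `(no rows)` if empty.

Beloved | 1991 ; Piranesi | 2000 ; Piranesi | 2009 ; Neuromancer | 2015 ; Shogun | 2023 ; Beloved | 1995

Scalar subquery: AVG(year) over all books rows = 1989.583333 (≈; comparison uses full precision).
Keep rows where year >= that value.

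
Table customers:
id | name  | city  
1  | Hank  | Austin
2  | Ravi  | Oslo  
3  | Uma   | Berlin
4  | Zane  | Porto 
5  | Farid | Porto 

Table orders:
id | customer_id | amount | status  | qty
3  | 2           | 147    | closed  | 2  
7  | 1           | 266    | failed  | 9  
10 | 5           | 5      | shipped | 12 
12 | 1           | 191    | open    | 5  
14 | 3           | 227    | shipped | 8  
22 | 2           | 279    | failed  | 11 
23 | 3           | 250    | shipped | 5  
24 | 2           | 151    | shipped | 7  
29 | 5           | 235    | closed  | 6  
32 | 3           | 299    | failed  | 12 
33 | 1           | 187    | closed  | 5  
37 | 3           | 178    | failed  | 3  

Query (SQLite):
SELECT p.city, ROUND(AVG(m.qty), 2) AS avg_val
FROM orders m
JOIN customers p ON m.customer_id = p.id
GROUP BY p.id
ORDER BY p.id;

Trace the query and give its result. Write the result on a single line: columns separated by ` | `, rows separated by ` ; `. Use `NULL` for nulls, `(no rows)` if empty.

Join each orders row to its customers via customer_id.
Group joined rows by customers.id; compute ROUND(AVG(m.qty), 2) per group.
  1: ids {7, 12, 33} → ROUND(AVG(m.qty), 2)=6.33
  2: ids {3, 22, 24} → ROUND(AVG(m.qty), 2)=6.67
  3: ids {14, 23, 32, 37} → ROUND(AVG(m.qty), 2)=7
  5: ids {10, 29} → ROUND(AVG(m.qty), 2)=9

Austin | 6.33 ; Oslo | 6.67 ; Berlin | 7 ; Porto | 9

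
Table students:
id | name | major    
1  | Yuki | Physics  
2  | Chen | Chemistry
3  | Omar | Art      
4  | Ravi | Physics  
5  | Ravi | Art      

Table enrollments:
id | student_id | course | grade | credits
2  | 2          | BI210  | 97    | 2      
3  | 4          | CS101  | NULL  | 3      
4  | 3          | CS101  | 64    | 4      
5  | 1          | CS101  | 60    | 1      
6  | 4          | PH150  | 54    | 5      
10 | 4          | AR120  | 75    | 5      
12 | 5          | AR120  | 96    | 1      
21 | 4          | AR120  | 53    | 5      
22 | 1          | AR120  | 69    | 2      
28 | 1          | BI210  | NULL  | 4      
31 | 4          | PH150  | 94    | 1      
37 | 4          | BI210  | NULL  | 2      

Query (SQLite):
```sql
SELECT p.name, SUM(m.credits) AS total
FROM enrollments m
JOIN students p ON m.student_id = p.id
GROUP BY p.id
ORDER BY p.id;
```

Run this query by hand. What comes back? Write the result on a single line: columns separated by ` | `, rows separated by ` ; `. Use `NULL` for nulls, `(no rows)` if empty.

Yuki | 7 ; Chen | 2 ; Omar | 4 ; Ravi | 21 ; Ravi | 1

Join each enrollments row to its students via student_id.
Group joined rows by students.id; compute SUM(m.credits) per group.
  1: ids {5, 22, 28} → SUM(m.credits)=7
  2: ids {2} → SUM(m.credits)=2
  3: ids {4} → SUM(m.credits)=4
  4: ids {3, 6, 10, 21, 31, 37} → SUM(m.credits)=21
  5: ids {12} → SUM(m.credits)=1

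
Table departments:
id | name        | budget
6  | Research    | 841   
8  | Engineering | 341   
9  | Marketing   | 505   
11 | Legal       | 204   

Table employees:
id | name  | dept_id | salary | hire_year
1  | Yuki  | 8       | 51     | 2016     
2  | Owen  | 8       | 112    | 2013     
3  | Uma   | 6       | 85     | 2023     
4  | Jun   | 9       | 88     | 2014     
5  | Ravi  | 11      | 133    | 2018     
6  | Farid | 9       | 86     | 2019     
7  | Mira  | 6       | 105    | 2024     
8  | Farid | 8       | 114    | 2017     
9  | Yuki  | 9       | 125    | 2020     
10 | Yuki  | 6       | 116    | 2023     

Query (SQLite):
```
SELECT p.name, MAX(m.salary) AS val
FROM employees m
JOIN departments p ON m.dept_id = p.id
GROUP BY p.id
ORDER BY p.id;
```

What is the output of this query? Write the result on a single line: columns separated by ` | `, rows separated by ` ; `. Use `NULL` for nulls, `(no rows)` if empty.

Join each employees row to its departments via dept_id.
Group joined rows by departments.id; compute MAX(m.salary) per group.
  6: ids {3, 7, 10} → MAX(m.salary)=116
  8: ids {1, 2, 8} → MAX(m.salary)=114
  9: ids {4, 6, 9} → MAX(m.salary)=125
  11: ids {5} → MAX(m.salary)=133

Research | 116 ; Engineering | 114 ; Marketing | 125 ; Legal | 133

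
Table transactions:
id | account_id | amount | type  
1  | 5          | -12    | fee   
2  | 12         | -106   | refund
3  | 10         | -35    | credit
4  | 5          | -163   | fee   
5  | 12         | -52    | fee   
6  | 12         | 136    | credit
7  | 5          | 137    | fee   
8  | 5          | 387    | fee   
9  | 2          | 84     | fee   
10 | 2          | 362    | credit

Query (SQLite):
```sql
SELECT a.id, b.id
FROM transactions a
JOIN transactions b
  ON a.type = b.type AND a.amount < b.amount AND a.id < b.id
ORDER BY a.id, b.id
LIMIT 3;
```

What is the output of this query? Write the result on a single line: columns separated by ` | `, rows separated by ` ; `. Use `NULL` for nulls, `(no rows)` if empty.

1 | 7 ; 1 | 8 ; 1 | 9

Pairs (a,b) with same type, a.amount < b.amount, a.id < b.id.
type groups: credit:{3,6,10} fee:{1,4,5,7,8,9} refund:{2}
Ordered by (a.id, b.id); first 3.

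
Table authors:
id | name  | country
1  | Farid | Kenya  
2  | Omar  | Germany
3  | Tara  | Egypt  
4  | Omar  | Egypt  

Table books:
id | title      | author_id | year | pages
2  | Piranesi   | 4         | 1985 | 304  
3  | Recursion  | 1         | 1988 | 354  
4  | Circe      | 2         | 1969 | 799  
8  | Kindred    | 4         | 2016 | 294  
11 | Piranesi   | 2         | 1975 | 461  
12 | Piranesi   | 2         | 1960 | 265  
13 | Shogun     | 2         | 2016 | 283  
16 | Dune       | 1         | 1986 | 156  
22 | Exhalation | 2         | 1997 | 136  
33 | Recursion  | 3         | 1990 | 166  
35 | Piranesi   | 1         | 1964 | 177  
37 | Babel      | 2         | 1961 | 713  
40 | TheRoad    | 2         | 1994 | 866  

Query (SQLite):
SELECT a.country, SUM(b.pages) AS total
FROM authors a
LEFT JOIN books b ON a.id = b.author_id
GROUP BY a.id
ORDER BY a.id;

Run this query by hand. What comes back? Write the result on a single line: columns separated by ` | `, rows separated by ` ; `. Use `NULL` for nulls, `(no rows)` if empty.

Kenya | 687 ; Germany | 3523 ; Egypt | 166 ; Egypt | 598

LEFT JOIN keeps every authors row; unmatched ones get NULL for books columns.
Group by authors.id and compute SUM(b.pages). SUM over an all-NULL group is NULL.
  1: ids {3, 16, 35} → SUM(b.pages)=687
  2: ids {4, 11, 12, 13, 22, 37, 40} → SUM(b.pages)=3523
  3: ids {33} → SUM(b.pages)=166
  4: ids {2, 8} → SUM(b.pages)=598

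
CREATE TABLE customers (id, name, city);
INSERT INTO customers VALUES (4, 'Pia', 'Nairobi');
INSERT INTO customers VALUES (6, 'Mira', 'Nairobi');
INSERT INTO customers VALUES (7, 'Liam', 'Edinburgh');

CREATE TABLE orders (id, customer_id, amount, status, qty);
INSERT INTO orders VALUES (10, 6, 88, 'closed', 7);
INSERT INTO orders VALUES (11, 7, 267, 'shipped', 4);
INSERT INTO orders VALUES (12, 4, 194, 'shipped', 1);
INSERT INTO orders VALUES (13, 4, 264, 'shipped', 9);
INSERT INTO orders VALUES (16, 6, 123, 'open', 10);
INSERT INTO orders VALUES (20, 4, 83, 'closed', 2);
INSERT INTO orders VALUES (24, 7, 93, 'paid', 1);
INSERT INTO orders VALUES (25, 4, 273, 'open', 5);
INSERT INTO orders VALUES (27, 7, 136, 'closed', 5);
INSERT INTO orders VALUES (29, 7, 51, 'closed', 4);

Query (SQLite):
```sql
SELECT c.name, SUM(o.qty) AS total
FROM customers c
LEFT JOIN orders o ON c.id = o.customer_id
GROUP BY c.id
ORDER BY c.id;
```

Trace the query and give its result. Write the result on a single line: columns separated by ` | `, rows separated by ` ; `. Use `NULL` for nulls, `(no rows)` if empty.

Pia | 17 ; Mira | 17 ; Liam | 14

LEFT JOIN keeps every customers row; unmatched ones get NULL for orders columns.
Group by customers.id and compute SUM(o.qty). SUM over an all-NULL group is NULL.
  4: ids {12, 13, 20, 25} → SUM(o.qty)=17
  6: ids {10, 16} → SUM(o.qty)=17
  7: ids {11, 24, 27, 29} → SUM(o.qty)=14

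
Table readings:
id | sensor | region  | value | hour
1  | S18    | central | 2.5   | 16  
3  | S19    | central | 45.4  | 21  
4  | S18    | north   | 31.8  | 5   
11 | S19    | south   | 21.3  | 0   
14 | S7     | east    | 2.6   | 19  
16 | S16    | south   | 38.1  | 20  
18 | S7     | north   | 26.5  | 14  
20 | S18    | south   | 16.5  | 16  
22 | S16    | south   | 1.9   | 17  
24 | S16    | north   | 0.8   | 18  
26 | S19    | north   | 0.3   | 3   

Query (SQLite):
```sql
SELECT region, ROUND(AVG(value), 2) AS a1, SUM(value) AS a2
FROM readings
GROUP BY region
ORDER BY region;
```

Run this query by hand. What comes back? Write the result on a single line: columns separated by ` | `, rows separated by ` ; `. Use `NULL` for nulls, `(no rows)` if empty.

Group readings by region.
Per group compute: ROUND(AVG(value), 2), SUM(value).
  central: ids {1, 3} → ROUND(AVG(value), 2)=23.95, SUM(value)=47.9
  east: ids {14} → ROUND(AVG(value), 2)=2.6, SUM(value)=2.6
  north: ids {4, 18, 24, 26} → ROUND(AVG(value), 2)=14.85, SUM(value)=59.4
  south: ids {11, 16, 20, 22} → ROUND(AVG(value), 2)=19.45, SUM(value)=77.8

central | 23.95 | 47.9 ; east | 2.6 | 2.6 ; north | 14.85 | 59.4 ; south | 19.45 | 77.8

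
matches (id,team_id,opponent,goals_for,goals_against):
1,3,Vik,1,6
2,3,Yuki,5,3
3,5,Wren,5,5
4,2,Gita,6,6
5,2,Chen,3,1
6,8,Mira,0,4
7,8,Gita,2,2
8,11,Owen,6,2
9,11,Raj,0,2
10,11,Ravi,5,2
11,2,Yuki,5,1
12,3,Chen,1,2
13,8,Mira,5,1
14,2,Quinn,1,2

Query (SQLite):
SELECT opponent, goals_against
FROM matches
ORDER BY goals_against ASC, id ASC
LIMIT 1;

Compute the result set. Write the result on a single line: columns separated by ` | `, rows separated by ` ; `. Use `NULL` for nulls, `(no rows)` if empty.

Chen | 1

Sort by goals_against asc, tiebreak id asc: (1, id=5), (1, id=11), (1, id=13), (2, id=7) …. Take first 1.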